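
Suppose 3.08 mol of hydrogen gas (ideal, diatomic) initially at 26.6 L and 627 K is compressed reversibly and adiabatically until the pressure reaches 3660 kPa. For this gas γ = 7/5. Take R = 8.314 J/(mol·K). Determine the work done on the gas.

27000 J

P₁ = nRT₁/V₁ = 3.08×8.314×627/26.6 = 604 kPa.
Adiabatic: T₂/T₁ = (P₂/P₁)^((γ−1)/γ) ⇒ T₂ = 627×(6.06)^0.286 = 1050 K; V₂ = 7.34 L.
ΔU = nCvΔT = 3.08×20.8×(1050−627) = 27000 J.
Q = 0 for an adiabatic process, so W = −ΔU = -27000 J.
Work done on the gas = −W_by = 27000 J.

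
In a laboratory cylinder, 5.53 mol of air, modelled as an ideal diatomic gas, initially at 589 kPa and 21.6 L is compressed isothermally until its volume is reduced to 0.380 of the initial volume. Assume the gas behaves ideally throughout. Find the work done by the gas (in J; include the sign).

-12300 J

T₁ = P₁V₁/(nR) = 589×21.6/(5.53×8.314) = 277 K.
Isothermal: T stays 277 K; PV = const ⇒ V₂ = 8.21 L, P₂ = 1550 kPa.
W = nRT ln(V₂/V₁) = 5.53×8.314×277×ln(0.380) = -12300 J.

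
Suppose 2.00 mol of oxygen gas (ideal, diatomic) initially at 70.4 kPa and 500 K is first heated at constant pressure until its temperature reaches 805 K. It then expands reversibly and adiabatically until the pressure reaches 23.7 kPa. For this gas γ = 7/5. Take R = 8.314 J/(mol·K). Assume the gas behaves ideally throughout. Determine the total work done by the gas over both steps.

V₁ = nRT₁/P₁ = 2.00×8.314×500/70.4 = 118 L.
Step 1 — Isobaric: P stays 70.4 kPa; V/T = const ⇒ T₂ = 805 K, V₂ = 190 L.
W = PΔV = 70.4×(190−118) kPa·L = 5070 J.
ΔU = nCvΔT = 2.00×20.8×(805−500) = 12700 J.
Q = ΔU + W = nCpΔT = 17800 J.
State after step 1: P = 70.4 kPa, V = 190 L, T = 805 K.
Step 2 — Adiabatic: T₂/T₁ = (P₂/P₁)^((γ−1)/γ) ⇒ T₂ = 805×(0.337)^0.286 = 590 K; V₂ = 414 L.
ΔU = nCvΔT = 2.00×20.8×(590−805) = -8950 J.
Q = 0 for an adiabatic process, so W = −ΔU = 8950 J.
Net over both steps: W = 14000 J, Q = 17800 J, ΔU = 3730 J.

14000 J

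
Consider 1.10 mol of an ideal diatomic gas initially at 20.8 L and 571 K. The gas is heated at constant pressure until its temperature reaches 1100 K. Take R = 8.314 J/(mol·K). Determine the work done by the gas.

P₁ = nRT₁/V₁ = 1.10×8.314×571/20.8 = 251 kPa.
Isobaric: P stays 251 kPa; V/T = const ⇒ T₂ = 1100 K, V₂ = 40.1 L.
W = PΔV = 251×(40.1−20.8) kPa·L = 4840 J.

4840 J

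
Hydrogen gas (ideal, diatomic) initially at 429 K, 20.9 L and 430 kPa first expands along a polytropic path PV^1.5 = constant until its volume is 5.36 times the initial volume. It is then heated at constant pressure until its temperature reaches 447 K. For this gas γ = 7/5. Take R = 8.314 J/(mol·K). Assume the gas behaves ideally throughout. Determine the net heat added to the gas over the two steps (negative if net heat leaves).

n = P₁V₁/(RT₁) = 430×20.9/(8.314×429) = 2.52 mol.
Step 1 — Polytropic n=1.5: T₂ = T₁(V₁/V₂)^(n−1) = 429×(0.187)^0.50 = 185 K; P₂ = P₁(V₁/V₂)^n = 34.7 kPa.
W = (P₁V₁−P₂V₂)/(n−1) = (430×20.9−34.7×112)/0.50 = 10200 J.
ΔU = nCvΔT = 2.52×20.8×(185−429) = -12800 J.
Q = ΔU + W = -2550 J.
State after step 1: P = 34.7 kPa, V = 112 L, T = 185 K.
Step 2 — Isobaric: P stays 34.7 kPa; V/T = const ⇒ T₂ = 447 K, V₂ = 270 L.
W = PΔV = 34.7×(270−112) kPa·L = 5480 J.
ΔU = nCvΔT = 2.52×20.8×(447−185) = 13700 J.
Q = ΔU + W = nCpΔT = 19200 J.
Net over both steps: W = 15700 J, Q = 16600 J, ΔU = 943 J.

16600 J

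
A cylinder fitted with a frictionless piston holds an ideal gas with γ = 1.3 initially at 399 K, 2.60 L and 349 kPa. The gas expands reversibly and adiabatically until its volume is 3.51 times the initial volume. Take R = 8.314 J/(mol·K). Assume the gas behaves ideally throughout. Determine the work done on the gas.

-949 J

n = P₁V₁/(RT₁) = 349×2.60/(8.314×399) = 0.274 mol.
Adiabatic: TV^(γ−1) = const ⇒ T₂ = 399×(0.285)^0.300 = 274 K; PV^γ = const ⇒ P₂ = 68.2 kPa.
ΔU = nCvΔT = 0.274×27.7×(274−399) = -949 J.
Q = 0 for an adiabatic process, so W = −ΔU = 949 J.
Work done on the gas = −W_by = -949 J.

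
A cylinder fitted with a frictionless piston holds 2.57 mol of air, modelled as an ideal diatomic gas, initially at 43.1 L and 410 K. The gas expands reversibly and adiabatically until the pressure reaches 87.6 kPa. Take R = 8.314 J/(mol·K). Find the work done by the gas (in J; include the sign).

4680 J

P₁ = nRT₁/V₁ = 2.57×8.314×410/43.1 = 203 kPa.
Adiabatic: T₂/T₁ = (P₂/P₁)^((γ−1)/γ) ⇒ T₂ = 410×(0.431)^0.286 = 322 K; V₂ = 78.6 L.
ΔU = nCvΔT = 2.57×20.8×(322−410) = -4680 J.
Q = 0 for an adiabatic process, so W = −ΔU = 4680 J.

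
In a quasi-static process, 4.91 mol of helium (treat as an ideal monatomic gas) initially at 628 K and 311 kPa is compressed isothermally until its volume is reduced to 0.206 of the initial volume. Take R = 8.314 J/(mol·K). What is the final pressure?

1510 kPa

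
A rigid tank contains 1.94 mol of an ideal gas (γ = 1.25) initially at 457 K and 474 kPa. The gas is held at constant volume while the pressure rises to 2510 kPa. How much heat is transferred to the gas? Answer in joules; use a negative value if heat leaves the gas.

127000 J

V₁ = nRT₁/P₁ = 1.94×8.314×457/474 = 15.6 L.
Isochoric: V stays 15.6 L; P/T = const ⇒ T₂ = 2420 K, P₂ = 2510 kPa.
W = 0 (no volume change).
ΔU = nCvΔT = 1.94×33.3×(2420−457) = 127000 J.
Q = ΔU = 127000 J.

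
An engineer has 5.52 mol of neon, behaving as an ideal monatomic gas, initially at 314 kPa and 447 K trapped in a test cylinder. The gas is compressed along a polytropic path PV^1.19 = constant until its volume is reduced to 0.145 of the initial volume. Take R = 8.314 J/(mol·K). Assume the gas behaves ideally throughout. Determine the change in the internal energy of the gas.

V₁ = nRT₁/P₁ = 5.52×8.314×447/314 = 65.3 L.
Polytropic n=1.19: T₂ = T₁(V₁/V₂)^(n−1) = 447×(6.90)^0.19 = 645 K; P₂ = P₁(V₁/V₂)^n = 3130 kPa.
For an ideal gas ΔU = nCvΔT with Cv = (3/2)R = 12.5 J/(mol·K).
ΔU = 5.52×12.5×(645−447) = 13600 J.

13600 J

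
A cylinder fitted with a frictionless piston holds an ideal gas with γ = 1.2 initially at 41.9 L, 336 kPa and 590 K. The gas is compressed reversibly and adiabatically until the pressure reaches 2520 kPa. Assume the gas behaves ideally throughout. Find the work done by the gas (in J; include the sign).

-28100 J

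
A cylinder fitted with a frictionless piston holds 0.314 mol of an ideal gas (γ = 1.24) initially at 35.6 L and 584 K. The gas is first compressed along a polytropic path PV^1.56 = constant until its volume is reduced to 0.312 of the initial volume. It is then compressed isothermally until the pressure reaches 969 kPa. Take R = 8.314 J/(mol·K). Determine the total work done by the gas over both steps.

P₁ = nRT₁/V₁ = 0.314×8.314×584/35.6 = 42.8 kPa.
Step 1 — Polytropic n=1.56: T₂ = T₁(V₁/V₂)^(n−1) = 584×(3.21)^0.56 = 1120 K; P₂ = P₁(V₁/V₂)^n = 264 kPa.
W = (P₁V₁−P₂V₂)/(n−1) = (42.8×35.6−264×11.1)/0.56 = -2500 J.
ΔU = nCvΔT = 0.314×34.6×(1120−584) = 5840 J.
Q = ΔU + W = 3340 J.
State after step 1: P = 264 kPa, V = 11.1 L, T = 1120 K.
Step 2 — Isothermal: T stays 1120 K; PV = const ⇒ V₂ = 3.02 L, P₂ = 969 kPa.
ΔU = 0 (ideal gas, T constant).
W = nRT ln(V₂/V₁) = 0.314×8.314×1120×ln(0.272) = -3810 J.
Q = ΔU + W = -3810 J.
Net over both steps: W = -6320 J, Q = -472 J, ΔU = 5840 J.

-6320 J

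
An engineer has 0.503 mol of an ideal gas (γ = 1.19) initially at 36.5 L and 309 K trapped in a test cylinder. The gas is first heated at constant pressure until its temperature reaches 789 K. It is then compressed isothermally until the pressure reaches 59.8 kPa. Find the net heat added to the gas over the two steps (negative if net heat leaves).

10800 J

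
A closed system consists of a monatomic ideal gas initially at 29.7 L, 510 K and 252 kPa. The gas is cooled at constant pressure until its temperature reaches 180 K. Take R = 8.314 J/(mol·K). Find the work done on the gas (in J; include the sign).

n = P₁V₁/(RT₁) = 252×29.7/(8.314×510) = 1.77 mol.
Isobaric: P stays 252 kPa; V/T = const ⇒ T₂ = 180 K, V₂ = 10.5 L.
W = PΔV = 252×(10.5−29.7) kPa·L = -4840 J.
Work done on the gas = −W_by = 4840 J.

4840 J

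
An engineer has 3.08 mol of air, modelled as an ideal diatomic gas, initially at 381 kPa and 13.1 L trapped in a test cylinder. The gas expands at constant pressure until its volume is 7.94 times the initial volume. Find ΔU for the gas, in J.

T₁ = P₁V₁/(nR) = 381×13.1/(3.08×8.314) = 195 K.
Isobaric: P stays 381 kPa; V/T = const ⇒ T₂ = 1550 K, V₂ = 104 L.
For an ideal gas ΔU = nCvΔT with Cv = (5/2)R = 20.8 J/(mol·K).
ΔU = 3.08×20.8×(1550−195) = 86600 J.

86600 J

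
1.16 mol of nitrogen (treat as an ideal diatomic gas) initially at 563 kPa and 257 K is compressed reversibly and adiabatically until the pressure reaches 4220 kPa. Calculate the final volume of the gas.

V₁ = nRT₁/P₁ = 1.16×8.314×257/563 = 4.40 L.
Adiabatic: T₂/T₁ = (P₂/P₁)^((γ−1)/γ) ⇒ T₂ = 257×(7.50)^0.286 = 457 K; V₂ = 1.04 L.

1.04 L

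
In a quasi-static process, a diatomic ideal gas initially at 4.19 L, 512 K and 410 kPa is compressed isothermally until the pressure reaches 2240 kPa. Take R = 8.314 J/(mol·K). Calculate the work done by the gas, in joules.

-2920 J

n = P₁V₁/(RT₁) = 410×4.19/(8.314×512) = 0.404 mol.
Isothermal: T stays 512 K; PV = const ⇒ V₂ = 0.767 L, P₂ = 2240 kPa.
W = nRT ln(V₂/V₁) = 0.404×8.314×512×ln(0.183) = -2920 J.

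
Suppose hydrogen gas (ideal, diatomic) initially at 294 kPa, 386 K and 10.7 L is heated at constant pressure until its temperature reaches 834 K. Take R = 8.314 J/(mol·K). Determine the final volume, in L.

23.1 L

Isobaric: P stays 294 kPa; V/T = const ⇒ T₂ = 834 K, V₂ = 23.1 L.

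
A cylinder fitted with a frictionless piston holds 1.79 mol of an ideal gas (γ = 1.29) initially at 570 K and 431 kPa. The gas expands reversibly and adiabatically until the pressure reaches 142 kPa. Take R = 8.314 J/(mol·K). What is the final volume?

46.5 L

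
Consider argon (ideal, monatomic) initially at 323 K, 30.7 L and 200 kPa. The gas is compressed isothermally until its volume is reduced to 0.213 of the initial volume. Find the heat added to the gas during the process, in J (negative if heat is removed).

-9500 J

n = P₁V₁/(RT₁) = 200×30.7/(8.314×323) = 2.29 mol.
Isothermal: T stays 323 K; PV = const ⇒ V₂ = 6.54 L, P₂ = 939 kPa.
ΔU = 0 (ideal gas, T constant).
W = nRT ln(V₂/V₁) = 2.29×8.314×323×ln(0.213) = -9500 J.
Q = ΔU + W = -9500 J.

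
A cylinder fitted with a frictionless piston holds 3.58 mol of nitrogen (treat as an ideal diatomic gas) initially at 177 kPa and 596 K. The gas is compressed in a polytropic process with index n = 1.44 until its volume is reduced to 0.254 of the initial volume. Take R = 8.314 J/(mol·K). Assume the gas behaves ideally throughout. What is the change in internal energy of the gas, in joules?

36700 J

V₁ = nRT₁/P₁ = 3.58×8.314×596/177 = 100 L.
Polytropic n=1.44: T₂ = T₁(V₁/V₂)^(n−1) = 596×(3.94)^0.44 = 1090 K; P₂ = P₁(V₁/V₂)^n = 1270 kPa.
For an ideal gas ΔU = nCvΔT with Cv = (5/2)R = 20.8 J/(mol·K).
ΔU = 3.58×20.8×(1090−596) = 36700 J.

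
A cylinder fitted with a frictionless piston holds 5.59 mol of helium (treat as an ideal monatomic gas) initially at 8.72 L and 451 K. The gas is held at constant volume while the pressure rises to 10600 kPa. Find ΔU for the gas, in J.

107000 J

P₁ = nRT₁/V₁ = 5.59×8.314×451/8.72 = 2400 kPa.
Isochoric: V stays 8.72 L; P/T = const ⇒ T₂ = 1990 K, P₂ = 10600 kPa.
For an ideal gas ΔU = nCvΔT with Cv = (3/2)R = 12.5 J/(mol·K).
ΔU = 5.59×12.5×(1990−451) = 107000 J.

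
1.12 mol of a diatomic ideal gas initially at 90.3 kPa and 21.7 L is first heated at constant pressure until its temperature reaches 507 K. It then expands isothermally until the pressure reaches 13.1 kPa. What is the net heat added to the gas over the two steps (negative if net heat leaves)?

18800 J

T₁ = P₁V₁/(nR) = 90.3×21.7/(1.12×8.314) = 210 K.
Step 1 — Isobaric: P stays 90.3 kPa; V/T = const ⇒ T₂ = 507 K, V₂ = 52.3 L.
W = PΔV = 90.3×(52.3−21.7) kPa·L = 2760 J.
ΔU = nCvΔT = 1.12×20.8×(507−210) = 6900 J.
Q = ΔU + W = nCpΔT = 9670 J.
State after step 1: P = 90.3 kPa, V = 52.3 L, T = 507 K.
Step 2 — Isothermal: T stays 507 K; PV = const ⇒ V₂ = 360 L, P₂ = 13.1 kPa.
ΔU = 0 (ideal gas, T constant).
W = nRT ln(V₂/V₁) = 1.12×8.314×507×ln(6.89) = 9110 J.
Q = ΔU + W = 9110 J.
Net over both steps: W = 11900 J, Q = 18800 J, ΔU = 6900 J.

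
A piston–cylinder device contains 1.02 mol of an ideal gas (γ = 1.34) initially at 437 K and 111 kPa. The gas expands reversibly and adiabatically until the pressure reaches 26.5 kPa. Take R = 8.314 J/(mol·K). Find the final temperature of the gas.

V₁ = nRT₁/P₁ = 1.02×8.314×437/111 = 33.4 L.
Adiabatic: T₂/T₁ = (P₂/P₁)^((γ−1)/γ) ⇒ T₂ = 437×(0.239)^0.254 = 304 K; V₂ = 97.2 L.

304 K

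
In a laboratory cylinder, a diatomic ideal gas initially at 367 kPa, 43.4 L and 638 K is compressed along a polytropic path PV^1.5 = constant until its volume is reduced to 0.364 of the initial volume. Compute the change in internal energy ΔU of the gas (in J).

n = P₁V₁/(RT₁) = 367×43.4/(8.314×638) = 3.00 mol.
Polytropic n=1.5: T₂ = T₁(V₁/V₂)^(n−1) = 638×(2.75)^0.50 = 1060 K; P₂ = P₁(V₁/V₂)^n = 1670 kPa.
For an ideal gas ΔU = nCvΔT with Cv = (5/2)R = 20.8 J/(mol·K).
ΔU = 3.00×20.8×(1060−638) = 26200 J.

26200 J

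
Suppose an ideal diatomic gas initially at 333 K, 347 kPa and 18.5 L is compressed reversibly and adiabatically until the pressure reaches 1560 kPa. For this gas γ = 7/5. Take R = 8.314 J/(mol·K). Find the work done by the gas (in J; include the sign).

-8610 J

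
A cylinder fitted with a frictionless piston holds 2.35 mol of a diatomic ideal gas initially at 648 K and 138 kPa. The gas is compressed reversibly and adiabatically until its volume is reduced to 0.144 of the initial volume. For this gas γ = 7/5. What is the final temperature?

1410 K

V₁ = nRT₁/P₁ = 2.35×8.314×648/138 = 91.7 L.
Adiabatic: TV^(γ−1) = const ⇒ T₂ = 648×(6.94)^0.400 = 1410 K; PV^γ = const ⇒ P₂ = 2080 kPa.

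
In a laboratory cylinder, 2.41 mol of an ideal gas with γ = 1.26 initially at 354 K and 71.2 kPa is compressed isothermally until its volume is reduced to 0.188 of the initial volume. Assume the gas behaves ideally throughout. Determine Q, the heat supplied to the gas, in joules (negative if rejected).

-11900 J

V₁ = nRT₁/P₁ = 2.41×8.314×354/71.2 = 99.6 L.
Isothermal: T stays 354 K; PV = const ⇒ V₂ = 18.7 L, P₂ = 379 kPa.
ΔU = 0 (ideal gas, T constant).
W = nRT ln(V₂/V₁) = 2.41×8.314×354×ln(0.188) = -11900 J.
Q = ΔU + W = -11900 J.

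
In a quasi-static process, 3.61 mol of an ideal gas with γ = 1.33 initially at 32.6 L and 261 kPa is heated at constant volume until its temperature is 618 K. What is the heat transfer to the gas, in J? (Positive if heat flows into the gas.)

30400 J

T₁ = P₁V₁/(nR) = 261×32.6/(3.61×8.314) = 283 K.
Isochoric: V stays 32.6 L; P/T = const ⇒ T₂ = 618 K, P₂ = 569 kPa.
W = 0 (no volume change).
ΔU = nCvΔT = 3.61×25.2×(618−283) = 30400 J.
Q = ΔU = 30400 J.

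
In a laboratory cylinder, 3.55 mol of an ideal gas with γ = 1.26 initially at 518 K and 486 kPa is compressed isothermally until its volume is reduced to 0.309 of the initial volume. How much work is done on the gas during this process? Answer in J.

V₁ = nRT₁/P₁ = 3.55×8.314×518/486 = 31.5 L.
Isothermal: T stays 518 K; PV = const ⇒ V₂ = 9.72 L, P₂ = 1570 kPa.
W = nRT ln(V₂/V₁) = 3.55×8.314×518×ln(0.309) = -18000 J.
Work done on the gas = −W_by = 18000 J.

18000 J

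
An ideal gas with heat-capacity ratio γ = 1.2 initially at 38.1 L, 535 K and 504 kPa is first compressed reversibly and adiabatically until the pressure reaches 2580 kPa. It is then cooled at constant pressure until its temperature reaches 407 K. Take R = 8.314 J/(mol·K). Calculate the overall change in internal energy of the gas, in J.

n = P₁V₁/(RT₁) = 504×38.1/(8.314×535) = 4.32 mol.
Step 1 — Adiabatic: T₂/T₁ = (P₂/P₁)^((γ−1)/γ) ⇒ T₂ = 535×(5.12)^0.167 = 702 K; V₂ = 9.77 L.
ΔU = nCvΔT = 4.32×41.6×(702−535) = 30000 J.
Q = 0 for an adiabatic process, so W = −ΔU = -30000 J.
State after step 1: P = 2580 kPa, V = 9.77 L, T = 702 K.
Step 2 — Isobaric: P stays 2580 kPa; V/T = const ⇒ T₂ = 407 K, V₂ = 5.66 L.
W = PΔV = 2580×(5.66−9.77) kPa·L = -10600 J.
ΔU = nCvΔT = 4.32×41.6×(407−702) = -53000 J.
Q = ΔU + W = nCpΔT = -63600 J.
Net over both steps: W = -40600 J, Q = -63600 J, ΔU = -23000 J.

-23000 J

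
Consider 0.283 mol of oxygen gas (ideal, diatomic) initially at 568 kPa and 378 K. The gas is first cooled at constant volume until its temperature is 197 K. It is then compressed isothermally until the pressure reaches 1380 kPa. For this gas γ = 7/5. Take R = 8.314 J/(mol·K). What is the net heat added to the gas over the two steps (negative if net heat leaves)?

-1780 J

V₁ = nRT₁/P₁ = 0.283×8.314×378/568 = 1.57 L.
Step 1 — Isochoric: V stays 1.57 L; P/T = const ⇒ T₂ = 197 K, P₂ = 296 kPa.
W = 0 (no volume change).
ΔU = nCvΔT = 0.283×20.8×(197−378) = -1060 J.
Q = ΔU = -1060 J.
State after step 1: P = 296 kPa, V = 1.57 L, T = 197 K.
Step 2 — Isothermal: T stays 197 K; PV = const ⇒ V₂ = 0.336 L, P₂ = 1380 kPa.
ΔU = 0 (ideal gas, T constant).
W = nRT ln(V₂/V₁) = 0.283×8.314×197×ln(0.215) = -714 J.
Q = ΔU + W = -714 J.
Net over both steps: W = -714 J, Q = -1780 J, ΔU = -1060 J.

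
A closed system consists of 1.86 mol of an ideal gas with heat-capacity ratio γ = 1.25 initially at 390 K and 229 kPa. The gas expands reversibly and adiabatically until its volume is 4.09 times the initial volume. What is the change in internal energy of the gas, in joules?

V₁ = nRT₁/P₁ = 1.86×8.314×390/229 = 26.3 L.
Adiabatic: TV^(γ−1) = const ⇒ T₂ = 390×(0.244)^0.250 = 274 K; PV^γ = const ⇒ P₂ = 39.4 kPa.
For an ideal gas ΔU = nCvΔT with Cv = R/(γ−1) = 33.3 J/(mol·K).
ΔU = 1.86×33.3×(274−390) = -7160 J.

-7160 J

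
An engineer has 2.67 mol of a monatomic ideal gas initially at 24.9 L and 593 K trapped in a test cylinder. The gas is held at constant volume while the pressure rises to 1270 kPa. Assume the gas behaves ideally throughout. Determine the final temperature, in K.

1420 K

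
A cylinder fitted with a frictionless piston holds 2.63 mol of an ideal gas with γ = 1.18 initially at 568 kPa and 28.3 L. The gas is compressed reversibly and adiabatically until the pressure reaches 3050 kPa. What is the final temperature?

T₁ = P₁V₁/(nR) = 568×28.3/(2.63×8.314) = 735 K.
Adiabatic: T₂/T₁ = (P₂/P₁)^((γ−1)/γ) ⇒ T₂ = 735×(5.37)^0.153 = 950 K; V₂ = 6.81 L.

950 K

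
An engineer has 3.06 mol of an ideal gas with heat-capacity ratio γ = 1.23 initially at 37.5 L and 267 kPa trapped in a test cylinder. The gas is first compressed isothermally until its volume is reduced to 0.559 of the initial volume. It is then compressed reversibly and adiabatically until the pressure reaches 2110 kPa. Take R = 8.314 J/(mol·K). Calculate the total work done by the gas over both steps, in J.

T₁ = P₁V₁/(nR) = 267×37.5/(3.06×8.314) = 394 K.
Step 1 — Isothermal: T stays 394 K; PV = const ⇒ V₂ = 21.0 L, P₂ = 478 kPa.
ΔU = 0 (ideal gas, T constant).
W = nRT ln(V₂/V₁) = 3.06×8.314×394×ln(0.559) = -5820 J.
Q = ΔU + W = -5820 J.
State after step 1: P = 478 kPa, V = 21.0 L, T = 394 K.
Step 2 — Adiabatic: T₂/T₁ = (P₂/P₁)^((γ−1)/γ) ⇒ T₂ = 394×(4.42)^0.187 = 520 K; V₂ = 6.26 L.
ΔU = nCvΔT = 3.06×36.1×(520−394) = 13900 J.
Q = 0 for an adiabatic process, so W = −ΔU = -13900 J.
Net over both steps: W = -19800 J, Q = -5820 J, ΔU = 13900 J.

-19800 J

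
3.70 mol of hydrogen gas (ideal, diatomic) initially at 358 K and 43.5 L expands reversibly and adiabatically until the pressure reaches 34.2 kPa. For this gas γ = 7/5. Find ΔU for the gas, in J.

P₁ = nRT₁/V₁ = 3.70×8.314×358/43.5 = 253 kPa.
Adiabatic: T₂/T₁ = (P₂/P₁)^((γ−1)/γ) ⇒ T₂ = 358×(0.135)^0.286 = 202 K; V₂ = 182 L.
For an ideal gas ΔU = nCvΔT with Cv = (5/2)R = 20.8 J/(mol·K).
ΔU = 3.70×20.8×(202−358) = -12000 J.

-12000 J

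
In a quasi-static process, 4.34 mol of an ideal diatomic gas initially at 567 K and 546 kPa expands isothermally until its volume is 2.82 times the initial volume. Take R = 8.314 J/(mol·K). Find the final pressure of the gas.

V₁ = nRT₁/P₁ = 4.34×8.314×567/546 = 37.5 L.
Isothermal: T stays 567 K; PV = const ⇒ V₂ = 106 L, P₂ = 194 kPa.

194 kPa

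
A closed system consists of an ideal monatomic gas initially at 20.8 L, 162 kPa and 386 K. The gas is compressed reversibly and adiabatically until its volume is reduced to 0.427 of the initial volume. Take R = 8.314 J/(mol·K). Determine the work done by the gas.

-3860 J

n = P₁V₁/(RT₁) = 162×20.8/(8.314×386) = 1.05 mol.
Adiabatic: TV^(γ−1) = const ⇒ T₂ = 386×(2.34)^0.667 = 681 K; PV^γ = const ⇒ P₂ = 669 kPa.
ΔU = nCvΔT = 1.05×12.5×(681−386) = 3860 J.
Q = 0 for an adiabatic process, so W = −ΔU = -3860 J.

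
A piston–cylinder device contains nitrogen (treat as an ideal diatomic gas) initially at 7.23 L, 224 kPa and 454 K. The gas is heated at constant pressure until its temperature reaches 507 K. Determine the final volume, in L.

8.07 L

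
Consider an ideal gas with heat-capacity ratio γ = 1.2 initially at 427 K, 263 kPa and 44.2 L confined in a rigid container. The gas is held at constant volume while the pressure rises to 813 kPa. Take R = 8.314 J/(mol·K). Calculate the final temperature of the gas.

Isochoric: V stays 44.2 L; P/T = const ⇒ T₂ = 1320 K, P₂ = 813 kPa.

1320 K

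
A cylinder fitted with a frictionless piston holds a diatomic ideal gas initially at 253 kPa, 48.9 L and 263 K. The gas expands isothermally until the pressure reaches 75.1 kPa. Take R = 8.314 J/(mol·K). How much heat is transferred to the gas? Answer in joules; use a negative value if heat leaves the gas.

15000 J

n = P₁V₁/(RT₁) = 253×48.9/(8.314×263) = 5.66 mol.
Isothermal: T stays 263 K; PV = const ⇒ V₂ = 165 L, P₂ = 75.1 kPa.
ΔU = 0 (ideal gas, T constant).
W = nRT ln(V₂/V₁) = 5.66×8.314×263×ln(3.37) = 15000 J.
Q = ΔU + W = 15000 J.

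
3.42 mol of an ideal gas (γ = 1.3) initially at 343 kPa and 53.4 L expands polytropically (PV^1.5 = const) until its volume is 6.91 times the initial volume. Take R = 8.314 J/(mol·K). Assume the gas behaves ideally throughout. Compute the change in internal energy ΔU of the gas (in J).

-37800 J

T₁ = P₁V₁/(nR) = 343×53.4/(3.42×8.314) = 644 K.
Polytropic n=1.5: T₂ = T₁(V₁/V₂)^(n−1) = 644×(0.145)^0.50 = 245 K; P₂ = P₁(V₁/V₂)^n = 18.9 kPa.
For an ideal gas ΔU = nCvΔT with Cv = R/(γ−1) = 27.7 J/(mol·K).
ΔU = 3.42×27.7×(245−644) = -37800 J.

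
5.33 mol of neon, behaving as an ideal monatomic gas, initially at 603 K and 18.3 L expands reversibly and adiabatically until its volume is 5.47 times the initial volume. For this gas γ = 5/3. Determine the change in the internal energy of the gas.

-27200 J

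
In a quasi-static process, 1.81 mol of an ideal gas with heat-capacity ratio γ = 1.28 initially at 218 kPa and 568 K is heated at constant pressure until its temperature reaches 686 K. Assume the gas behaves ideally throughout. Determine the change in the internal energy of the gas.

6340 J

V₁ = nRT₁/P₁ = 1.81×8.314×568/218 = 39.2 L.
Isobaric: P stays 218 kPa; V/T = const ⇒ T₂ = 686 K, V₂ = 47.4 L.
For an ideal gas ΔU = nCvΔT with Cv = R/(γ−1) = 29.7 J/(mol·K).
ΔU = 1.81×29.7×(686−568) = 6340 J.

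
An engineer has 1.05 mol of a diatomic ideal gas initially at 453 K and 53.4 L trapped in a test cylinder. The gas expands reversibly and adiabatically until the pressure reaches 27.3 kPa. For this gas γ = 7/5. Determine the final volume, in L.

109 L

P₁ = nRT₁/V₁ = 1.05×8.314×453/53.4 = 74.1 kPa.
Adiabatic: T₂/T₁ = (P₂/P₁)^((γ−1)/γ) ⇒ T₂ = 453×(0.369)^0.286 = 341 K; V₂ = 109 L.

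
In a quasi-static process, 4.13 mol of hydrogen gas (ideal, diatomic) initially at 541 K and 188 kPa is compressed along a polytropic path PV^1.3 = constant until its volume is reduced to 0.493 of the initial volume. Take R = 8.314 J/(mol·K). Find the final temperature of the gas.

V₁ = nRT₁/P₁ = 4.13×8.314×541/188 = 98.8 L.
Polytropic n=1.3: T₂ = T₁(V₁/V₂)^(n−1) = 541×(2.03)^0.30 = 669 K; P₂ = P₁(V₁/V₂)^n = 471 kPa.

669 K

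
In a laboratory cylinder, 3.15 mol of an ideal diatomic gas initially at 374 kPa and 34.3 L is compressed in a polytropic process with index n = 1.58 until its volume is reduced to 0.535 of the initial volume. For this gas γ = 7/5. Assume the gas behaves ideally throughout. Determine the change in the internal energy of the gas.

14000 J

T₁ = P₁V₁/(nR) = 374×34.3/(3.15×8.314) = 490 K.
Polytropic n=1.58: T₂ = T₁(V₁/V₂)^(n−1) = 490×(1.87)^0.58 = 704 K; P₂ = P₁(V₁/V₂)^n = 1000 kPa.
For an ideal gas ΔU = nCvΔT with Cv = (5/2)R = 20.8 J/(mol·K).
ΔU = 3.15×20.8×(704−490) = 14000 J.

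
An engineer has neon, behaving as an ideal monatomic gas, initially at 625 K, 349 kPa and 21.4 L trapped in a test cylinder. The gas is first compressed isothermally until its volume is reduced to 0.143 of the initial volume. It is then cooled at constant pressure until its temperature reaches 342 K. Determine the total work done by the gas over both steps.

n = P₁V₁/(RT₁) = 349×21.4/(8.314×625) = 1.44 mol.
Step 1 — Isothermal: T stays 625 K; PV = const ⇒ V₂ = 3.06 L, P₂ = 2440 kPa.
ΔU = 0 (ideal gas, T constant).
W = nRT ln(V₂/V₁) = 1.44×8.314×625×ln(0.143) = -14500 J.
Q = ΔU + W = -14500 J.
State after step 1: P = 2440 kPa, V = 3.06 L, T = 625 K.
Step 2 — Isobaric: P stays 2440 kPa; V/T = const ⇒ T₂ = 342 K, V₂ = 1.67 L.
W = PΔV = 2440×(1.67−3.06) kPa·L = -3380 J.
ΔU = nCvΔT = 1.44×12.5×(342−625) = -5070 J.
Q = ΔU + W = nCpΔT = -8450 J.
Net over both steps: W = -17900 J, Q = -23000 J, ΔU = -5070 J.

-17900 J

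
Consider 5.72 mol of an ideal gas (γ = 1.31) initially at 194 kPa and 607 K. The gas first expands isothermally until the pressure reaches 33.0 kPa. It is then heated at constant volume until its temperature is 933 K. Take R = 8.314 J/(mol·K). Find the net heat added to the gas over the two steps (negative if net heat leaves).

101000 J

V₁ = nRT₁/P₁ = 5.72×8.314×607/194 = 149 L.
Step 1 — Isothermal: T stays 607 K; PV = const ⇒ V₂ = 875 L, P₂ = 33.0 kPa.
ΔU = 0 (ideal gas, T constant).
W = nRT ln(V₂/V₁) = 5.72×8.314×607×ln(5.88) = 51100 J.
Q = ΔU + W = 51100 J.
State after step 1: P = 33.0 kPa, V = 875 L, T = 607 K.
Step 2 — Isochoric: V stays 875 L; P/T = const ⇒ T₂ = 933 K, P₂ = 50.7 kPa.
W = 0 (no volume change).
ΔU = nCvΔT = 5.72×26.8×(933−607) = 50000 J.
Q = ΔU = 50000 J.
Net over both steps: W = 51100 J, Q = 101000 J, ΔU = 50000 J.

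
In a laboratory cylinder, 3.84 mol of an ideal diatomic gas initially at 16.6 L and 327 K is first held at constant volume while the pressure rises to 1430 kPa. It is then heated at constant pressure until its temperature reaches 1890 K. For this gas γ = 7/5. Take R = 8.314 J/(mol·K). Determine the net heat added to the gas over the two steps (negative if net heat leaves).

P₁ = nRT₁/V₁ = 3.84×8.314×327/16.6 = 629 kPa.
Step 1 — Isochoric: V stays 16.6 L; P/T = const ⇒ T₂ = 744 K, P₂ = 1430 kPa.
W = 0 (no volume change).
ΔU = nCvΔT = 3.84×20.8×(744−327) = 33200 J.
Q = ΔU = 33200 J.
State after step 1: P = 1430 kPa, V = 16.6 L, T = 744 K.
Step 2 — Isobaric: P stays 1430 kPa; V/T = const ⇒ T₂ = 1890 K, V₂ = 42.2 L.
W = PΔV = 1430×(42.2−16.6) kPa·L = 36600 J.
ΔU = nCvΔT = 3.84×20.8×(1890−744) = 91500 J.
Q = ΔU + W = nCpΔT = 128000 J.
Net over both steps: W = 36600 J, Q = 161000 J, ΔU = 125000 J.

161000 J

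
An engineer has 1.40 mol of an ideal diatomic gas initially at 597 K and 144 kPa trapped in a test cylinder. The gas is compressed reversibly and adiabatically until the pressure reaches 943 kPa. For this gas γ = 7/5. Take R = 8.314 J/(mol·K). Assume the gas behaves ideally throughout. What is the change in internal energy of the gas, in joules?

12300 J

V₁ = nRT₁/P₁ = 1.40×8.314×597/144 = 48.3 L.
Adiabatic: T₂/T₁ = (P₂/P₁)^((γ−1)/γ) ⇒ T₂ = 597×(6.55)^0.286 = 1020 K; V₂ = 12.6 L.
For an ideal gas ΔU = nCvΔT with Cv = (5/2)R = 20.8 J/(mol·K).
ΔU = 1.40×20.8×(1020−597) = 12300 J.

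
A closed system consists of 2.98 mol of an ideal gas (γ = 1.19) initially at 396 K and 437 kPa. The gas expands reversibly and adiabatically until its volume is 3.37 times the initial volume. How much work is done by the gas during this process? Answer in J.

10600 J

V₁ = nRT₁/P₁ = 2.98×8.314×396/437 = 22.5 L.
Adiabatic: TV^(γ−1) = const ⇒ T₂ = 396×(0.297)^0.190 = 314 K; PV^γ = const ⇒ P₂ = 103 kPa.
ΔU = nCvΔT = 2.98×43.8×(314−396) = -10600 J.
Q = 0 for an adiabatic process, so W = −ΔU = 10600 J.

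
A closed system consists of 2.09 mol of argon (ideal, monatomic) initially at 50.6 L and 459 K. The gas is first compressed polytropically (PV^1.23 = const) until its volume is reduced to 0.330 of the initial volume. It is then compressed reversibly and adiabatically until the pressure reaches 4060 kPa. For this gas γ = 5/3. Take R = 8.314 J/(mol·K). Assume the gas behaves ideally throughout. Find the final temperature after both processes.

1260 K

P₁ = nRT₁/V₁ = 2.09×8.314×459/50.6 = 158 kPa.
Step 1 — Polytropic n=1.23: T₂ = T₁(V₁/V₂)^(n−1) = 459×(3.03)^0.23 = 592 K; P₂ = P₁(V₁/V₂)^n = 616 kPa.
W = (P₁V₁−P₂V₂)/(n−1) = (158×50.6−616×16.7)/0.23 = -10100 J.
ΔU = nCvΔT = 2.09×12.5×(592−459) = 3470 J.
Q = ΔU + W = -6600 J.
State after step 1: P = 616 kPa, V = 16.7 L, T = 592 K.
Step 2 — Adiabatic: T₂/T₁ = (P₂/P₁)^((γ−1)/γ) ⇒ T₂ = 592×(6.59)^0.400 = 1260 K; V₂ = 5.39 L.
ΔU = nCvΔT = 2.09×12.5×(1260−592) = 17400 J.
Q = 0 for an adiabatic process, so W = −ΔU = -17400 J.
Net over both steps: W = -27400 J, Q = -6600 J, ΔU = 20900 J.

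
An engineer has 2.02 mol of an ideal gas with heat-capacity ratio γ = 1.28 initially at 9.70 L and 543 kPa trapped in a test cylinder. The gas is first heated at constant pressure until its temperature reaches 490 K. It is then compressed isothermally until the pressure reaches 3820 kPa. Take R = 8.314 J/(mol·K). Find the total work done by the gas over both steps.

-13100 J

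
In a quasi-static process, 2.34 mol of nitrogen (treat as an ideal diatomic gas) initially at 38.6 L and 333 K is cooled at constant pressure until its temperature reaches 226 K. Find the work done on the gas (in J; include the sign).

2080 J

P₁ = nRT₁/V₁ = 2.34×8.314×333/38.6 = 168 kPa.
Isobaric: P stays 168 kPa; V/T = const ⇒ T₂ = 226 K, V₂ = 26.2 L.
W = PΔV = 168×(26.2−38.6) kPa·L = -2080 J.
Work done on the gas = −W_by = 2080 J.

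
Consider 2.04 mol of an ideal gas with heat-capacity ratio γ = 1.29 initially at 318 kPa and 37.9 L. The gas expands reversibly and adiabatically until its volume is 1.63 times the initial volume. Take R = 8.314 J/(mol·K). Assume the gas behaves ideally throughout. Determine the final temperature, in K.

617 K

T₁ = P₁V₁/(nR) = 318×37.9/(2.04×8.314) = 711 K.
Adiabatic: TV^(γ−1) = const ⇒ T₂ = 711×(0.613)^0.290 = 617 K; PV^γ = const ⇒ P₂ = 169 kPa.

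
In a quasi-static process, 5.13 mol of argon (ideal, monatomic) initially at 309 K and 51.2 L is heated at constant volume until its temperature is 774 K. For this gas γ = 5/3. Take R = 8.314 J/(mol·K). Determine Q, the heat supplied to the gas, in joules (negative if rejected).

P₁ = nRT₁/V₁ = 5.13×8.314×309/51.2 = 257 kPa.
Isochoric: V stays 51.2 L; P/T = const ⇒ T₂ = 774 K, P₂ = 645 kPa.
W = 0 (no volume change).
ΔU = nCvΔT = 5.13×12.5×(774−309) = 29700 J.
Q = ΔU = 29700 J.

29700 J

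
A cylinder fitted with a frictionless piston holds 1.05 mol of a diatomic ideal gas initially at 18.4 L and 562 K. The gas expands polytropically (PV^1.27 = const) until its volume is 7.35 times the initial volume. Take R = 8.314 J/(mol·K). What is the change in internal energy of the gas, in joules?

-5110 J

P₁ = nRT₁/V₁ = 1.05×8.314×562/18.4 = 267 kPa.
Polytropic n=1.27: T₂ = T₁(V₁/V₂)^(n−1) = 562×(0.136)^0.27 = 328 K; P₂ = P₁(V₁/V₂)^n = 21.2 kPa.
For an ideal gas ΔU = nCvΔT with Cv = (5/2)R = 20.8 J/(mol·K).
ΔU = 1.05×20.8×(328−562) = -5110 J.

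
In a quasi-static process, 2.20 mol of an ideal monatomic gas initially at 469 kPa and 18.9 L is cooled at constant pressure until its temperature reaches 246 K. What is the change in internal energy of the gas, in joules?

-6550 J

T₁ = P₁V₁/(nR) = 469×18.9/(2.20×8.314) = 485 K.
Isobaric: P stays 469 kPa; V/T = const ⇒ T₂ = 246 K, V₂ = 9.59 L.
For an ideal gas ΔU = nCvΔT with Cv = (3/2)R = 12.5 J/(mol·K).
ΔU = 2.20×12.5×(246−485) = -6550 J.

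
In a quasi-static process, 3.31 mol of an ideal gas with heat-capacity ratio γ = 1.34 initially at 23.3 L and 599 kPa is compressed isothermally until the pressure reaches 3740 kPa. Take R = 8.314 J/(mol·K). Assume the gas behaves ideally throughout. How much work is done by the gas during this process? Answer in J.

-25600 J

T₁ = P₁V₁/(nR) = 599×23.3/(3.31×8.314) = 507 K.
Isothermal: T stays 507 K; PV = const ⇒ V₂ = 3.73 L, P₂ = 3740 kPa.
W = nRT ln(V₂/V₁) = 3.31×8.314×507×ln(0.160) = -25600 J.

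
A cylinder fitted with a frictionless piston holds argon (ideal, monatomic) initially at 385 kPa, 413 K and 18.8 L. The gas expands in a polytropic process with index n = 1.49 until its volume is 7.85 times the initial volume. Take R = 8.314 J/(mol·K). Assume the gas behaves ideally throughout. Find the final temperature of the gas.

Polytropic n=1.49: T₂ = T₁(V₁/V₂)^(n−1) = 413×(0.127)^0.49 = 150 K; P₂ = P₁(V₁/V₂)^n = 17.9 kPa.

150 K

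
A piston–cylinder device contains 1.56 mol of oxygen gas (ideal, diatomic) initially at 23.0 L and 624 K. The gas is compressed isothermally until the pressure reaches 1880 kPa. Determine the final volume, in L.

P₁ = nRT₁/V₁ = 1.56×8.314×624/23.0 = 352 kPa.
Isothermal: T stays 624 K; PV = const ⇒ V₂ = 4.30 L, P₂ = 1880 kPa.

4.30 L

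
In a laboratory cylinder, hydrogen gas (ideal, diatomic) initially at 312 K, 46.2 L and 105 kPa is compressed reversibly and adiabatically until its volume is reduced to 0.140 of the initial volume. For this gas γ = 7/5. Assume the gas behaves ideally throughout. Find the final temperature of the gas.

Adiabatic: TV^(γ−1) = const ⇒ T₂ = 312×(7.14)^0.400 = 685 K; PV^γ = const ⇒ P₂ = 1650 kPa.

685 K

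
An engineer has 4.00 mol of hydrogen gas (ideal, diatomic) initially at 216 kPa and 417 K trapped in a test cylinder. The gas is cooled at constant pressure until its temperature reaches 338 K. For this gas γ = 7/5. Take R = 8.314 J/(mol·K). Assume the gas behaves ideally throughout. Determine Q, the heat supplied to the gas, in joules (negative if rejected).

-9200 J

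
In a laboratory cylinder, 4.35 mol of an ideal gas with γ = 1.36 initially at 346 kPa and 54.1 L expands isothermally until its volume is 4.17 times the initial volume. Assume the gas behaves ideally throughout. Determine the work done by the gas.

26700 J

T₁ = P₁V₁/(nR) = 346×54.1/(4.35×8.314) = 518 K.
Isothermal: T stays 518 K; PV = const ⇒ V₂ = 226 L, P₂ = 83.0 kPa.
W = nRT ln(V₂/V₁) = 4.35×8.314×518×ln(4.17) = 26700 J.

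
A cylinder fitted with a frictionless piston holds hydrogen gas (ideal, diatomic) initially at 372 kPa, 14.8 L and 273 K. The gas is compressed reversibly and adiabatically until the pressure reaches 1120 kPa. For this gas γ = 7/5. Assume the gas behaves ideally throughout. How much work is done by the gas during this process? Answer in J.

n = P₁V₁/(RT₁) = 372×14.8/(8.314×273) = 2.43 mol.
Adiabatic: T₂/T₁ = (P₂/P₁)^((γ−1)/γ) ⇒ T₂ = 273×(3.01)^0.286 = 374 K; V₂ = 6.74 L.
ΔU = nCvΔT = 2.43×20.8×(374−273) = 5090 J.
Q = 0 for an adiabatic process, so W = −ΔU = -5090 J.

-5090 J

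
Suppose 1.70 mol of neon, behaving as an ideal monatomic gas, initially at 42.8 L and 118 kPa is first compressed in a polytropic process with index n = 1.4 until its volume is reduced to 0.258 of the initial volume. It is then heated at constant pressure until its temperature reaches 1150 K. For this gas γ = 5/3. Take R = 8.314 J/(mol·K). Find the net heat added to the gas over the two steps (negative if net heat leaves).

15300 J

T₁ = P₁V₁/(nR) = 118×42.8/(1.70×8.314) = 357 K.
Step 1 — Polytropic n=1.4: T₂ = T₁(V₁/V₂)^(n−1) = 357×(3.88)^0.40 = 614 K; P₂ = P₁(V₁/V₂)^n = 786 kPa.
W = (P₁V₁−P₂V₂)/(n−1) = (118×42.8−786×11.0)/0.40 = -9080 J.
ΔU = nCvΔT = 1.70×12.5×(614−357) = 5450 J.
Q = ΔU + W = -3630 J.
State after step 1: P = 786 kPa, V = 11.0 L, T = 614 K.
Step 2 — Isobaric: P stays 786 kPa; V/T = const ⇒ T₂ = 1150 K, V₂ = 20.7 L.
W = PΔV = 786×(20.7−11.0) kPa·L = 7570 J.
ΔU = nCvΔT = 1.70×12.5×(1150−614) = 11400 J.
Q = ΔU + W = nCpΔT = 18900 J.
Net over both steps: W = -1510 J, Q = 15300 J, ΔU = 16800 J.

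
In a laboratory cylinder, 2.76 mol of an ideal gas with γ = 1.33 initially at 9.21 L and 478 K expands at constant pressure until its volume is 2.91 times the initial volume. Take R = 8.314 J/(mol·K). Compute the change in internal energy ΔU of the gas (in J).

P₁ = nRT₁/V₁ = 2.76×8.314×478/9.21 = 1190 kPa.
Isobaric: P stays 1190 kPa; V/T = const ⇒ T₂ = 1390 K, V₂ = 26.8 L.
For an ideal gas ΔU = nCvΔT with Cv = R/(γ−1) = 25.2 J/(mol·K).
ΔU = 2.76×25.2×(1390−478) = 63500 J.

63500 J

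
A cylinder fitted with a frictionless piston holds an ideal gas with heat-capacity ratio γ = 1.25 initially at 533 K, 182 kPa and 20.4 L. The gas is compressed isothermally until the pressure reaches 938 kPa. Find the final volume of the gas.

Isothermal: T stays 533 K; PV = const ⇒ V₂ = 3.96 L, P₂ = 938 kPa.

3.96 L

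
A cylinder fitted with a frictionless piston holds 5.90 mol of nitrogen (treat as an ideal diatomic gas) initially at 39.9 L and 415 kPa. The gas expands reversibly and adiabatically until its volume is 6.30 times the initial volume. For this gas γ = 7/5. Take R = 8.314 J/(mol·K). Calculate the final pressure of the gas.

31.5 kPa

T₁ = P₁V₁/(nR) = 415×39.9/(5.90×8.314) = 338 K.
Adiabatic: TV^(γ−1) = const ⇒ T₂ = 338×(0.159)^0.400 = 162 K; PV^γ = const ⇒ P₂ = 31.5 kPa.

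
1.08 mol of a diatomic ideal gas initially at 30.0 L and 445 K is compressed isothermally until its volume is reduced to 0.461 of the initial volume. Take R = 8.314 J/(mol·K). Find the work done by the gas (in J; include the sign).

P₁ = nRT₁/V₁ = 1.08×8.314×445/30.0 = 133 kPa.
Isothermal: T stays 445 K; PV = const ⇒ V₂ = 13.8 L, P₂ = 289 kPa.
W = nRT ln(V₂/V₁) = 1.08×8.314×445×ln(0.461) = -3090 J.

-3090 J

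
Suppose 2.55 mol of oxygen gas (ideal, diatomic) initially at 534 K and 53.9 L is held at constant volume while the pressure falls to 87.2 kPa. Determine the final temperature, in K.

222 K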